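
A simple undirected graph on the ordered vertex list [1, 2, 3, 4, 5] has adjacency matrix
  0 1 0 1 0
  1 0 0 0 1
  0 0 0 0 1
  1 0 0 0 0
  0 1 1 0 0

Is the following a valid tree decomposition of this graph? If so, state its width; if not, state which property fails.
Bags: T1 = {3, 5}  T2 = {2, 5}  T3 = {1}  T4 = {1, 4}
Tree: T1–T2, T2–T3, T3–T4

A tree decomposition must satisfy three properties: every vertex lies in some bag; for every edge, both endpoints lie together in some bag; and for every vertex, the bags containing it form a connected subtree. Here edge (2,1) lies in no bag, so the decomposition is invalid.

No — edge (2,1) lies in no bag.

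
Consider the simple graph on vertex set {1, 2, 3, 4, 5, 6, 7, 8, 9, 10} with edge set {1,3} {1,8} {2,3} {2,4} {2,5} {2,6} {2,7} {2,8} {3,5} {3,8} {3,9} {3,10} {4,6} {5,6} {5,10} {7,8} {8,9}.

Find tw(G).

2

A width-2 tree decomposition is:
Bags: B1 = {2, 5, 6}  B2 = {2, 3, 5}  B3 = {2, 3, 8}  B4 = {3, 8, 9}  B5 = {2, 7, 8}  B6 = {3, 5, 10}  B7 = {2, 4, 6}  B8 = {1, 3, 8}
Tree: B1–B2, B2–B3, B3–B4, B3–B5, B2–B6, B1–B7, B3–B8
Every bag has size at most 3, so the width is 3 − 1 = 2 and tw(G) ≤ 2. Conversely, {1, 3, 8} is a clique of size 3, and the vertices of any clique must share a bag in every tree decomposition; so some bag has ≥ 3 vertices and tw(G) ≥ 2. Combining the bounds, tw(G) = 2.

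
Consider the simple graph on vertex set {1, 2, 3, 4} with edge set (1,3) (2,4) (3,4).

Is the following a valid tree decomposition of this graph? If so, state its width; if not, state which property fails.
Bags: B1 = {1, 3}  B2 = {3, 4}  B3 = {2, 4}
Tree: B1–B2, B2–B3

Yes; width 1.

Checking the three conditions: (i) the bags cover all of {1, 2, 3, 4}; (ii) for each edge, some bag contains both endpoints; (iii) the bags containing any fixed vertex form a subtree. All hold, so the decomposition is valid with width 2 − 1 = 1.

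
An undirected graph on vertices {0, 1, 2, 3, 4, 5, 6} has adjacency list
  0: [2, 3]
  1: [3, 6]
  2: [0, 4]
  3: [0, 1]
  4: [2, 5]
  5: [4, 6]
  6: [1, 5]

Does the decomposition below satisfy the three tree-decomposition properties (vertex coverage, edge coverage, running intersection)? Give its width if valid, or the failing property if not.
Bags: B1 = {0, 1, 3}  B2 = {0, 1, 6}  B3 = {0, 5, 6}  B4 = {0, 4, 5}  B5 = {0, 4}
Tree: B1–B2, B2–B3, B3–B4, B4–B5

No — vertex 2 appears in no bag.

A tree decomposition must satisfy three properties: every vertex lies in some bag; for every edge, both endpoints lie together in some bag; and for every vertex, the bags containing it form a connected subtree. Here vertex 2 appears in no bag, so the decomposition is invalid.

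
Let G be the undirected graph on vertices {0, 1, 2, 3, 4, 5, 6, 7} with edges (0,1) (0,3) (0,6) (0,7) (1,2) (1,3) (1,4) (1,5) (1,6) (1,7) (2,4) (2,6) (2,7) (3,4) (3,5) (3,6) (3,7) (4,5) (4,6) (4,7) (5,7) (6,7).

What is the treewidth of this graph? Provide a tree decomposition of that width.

Treewidth 4.
One optimal decomposition is:
Bags: B1 = {1, 3, 4, 6, 7}  B2 = {1, 2, 4, 6, 7}  B3 = {1, 3, 4, 5, 7}  B4 = {0, 1, 3, 6, 7}
Tree: B1–B2, B1–B3, B1–B4

Every bag has size at most 5, so the width is 5 − 1 = 4 and tw(G) ≤ 4. On the other hand G contains the 5-clique {1, 2, 4, 6, 7}. A clique must lie in a single bag of any decomposition, so no decomposition can have width below 4. Combining the bounds, tw(G) = 4.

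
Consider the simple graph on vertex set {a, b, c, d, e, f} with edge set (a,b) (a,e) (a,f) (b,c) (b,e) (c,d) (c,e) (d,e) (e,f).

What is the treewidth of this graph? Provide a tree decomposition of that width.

Each bag holds 3 vertices, so the decomposition has width 2, which upper-bounds the treewidth. Conversely, {c, d, e} is a clique of size 3, and the vertices of any clique must share a bag in every tree decomposition; so some bag has ≥ 3 vertices and tw(G) ≥ 2. Therefore the treewidth is 2.

Treewidth 2.
Bags: B1 = {a, b, e}  B2 = {a, e, f}  B3 = {b, c, e}  B4 = {c, d, e}
Tree: B1–B2, B1–B3, B3–B4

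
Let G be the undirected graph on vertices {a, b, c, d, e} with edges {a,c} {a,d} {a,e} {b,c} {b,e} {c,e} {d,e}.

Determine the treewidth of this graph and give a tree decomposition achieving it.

Every bag has size at most 3, so the width is 3 − 1 = 2 and tw(G) ≤ 2. Conversely, {a, d, e} is a clique of size 3, and the vertices of any clique must share a bag in every tree decomposition; so some bag has ≥ 3 vertices and tw(G) ≥ 2. Hence tw(G) = 2 exactly.

Treewidth 2.
One such decomposition:
Bags: B1 = {a, d, e}  B2 = {a, c, e}  B3 = {b, c, e}
Tree: B1–B2, B2–B3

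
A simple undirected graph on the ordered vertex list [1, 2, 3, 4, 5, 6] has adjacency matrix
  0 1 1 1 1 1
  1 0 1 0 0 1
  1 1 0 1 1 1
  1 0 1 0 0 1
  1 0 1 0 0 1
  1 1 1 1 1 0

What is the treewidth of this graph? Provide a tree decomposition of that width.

The largest bag has 4 vertices, giving width 3; this decomposition certifies tw(G) ≤ 3. On the other hand G contains the 4-clique {1, 2, 3, 6}. A clique must lie in a single bag of any decomposition, so no decomposition can have width below 3. Therefore the treewidth is 3.

Treewidth 3.
One such decomposition:
Bags: B1 = {1, 3, 4, 6}  B2 = {1, 2, 3, 6}  B3 = {1, 3, 5, 6}
Tree: B1–B2, B1–B3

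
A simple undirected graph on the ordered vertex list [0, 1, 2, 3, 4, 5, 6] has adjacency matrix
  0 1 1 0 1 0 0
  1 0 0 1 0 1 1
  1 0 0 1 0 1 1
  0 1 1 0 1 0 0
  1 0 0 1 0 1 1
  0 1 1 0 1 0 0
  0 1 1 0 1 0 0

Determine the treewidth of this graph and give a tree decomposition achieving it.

Treewidth 3.
One optimal decomposition is:
Bags: B1 = {1, 2, 3, 4}  B2 = {1, 2, 4, 5}  B3 = {0, 1, 2, 4}  B4 = {1, 2, 4, 6}
Tree: B1–B2, B2–B3, B3–B4

Every bag has size at most 4, so the width is 4 − 1 = 3 and tw(G) ≤ 3. For the lower bound: the 4 vertex sets {1,3}, {2,5}, {4}, {0} are disjoint, each induces a connected subgraph, and every pair is joined by at least one edge of G. Contracting each set to a single vertex therefore yields K_{4} as a minor, and since treewidth is minor-monotone, tw(G) ≥ tw(K_{4}) = 3. The upper and lower bounds meet at 3, so that is the treewidth.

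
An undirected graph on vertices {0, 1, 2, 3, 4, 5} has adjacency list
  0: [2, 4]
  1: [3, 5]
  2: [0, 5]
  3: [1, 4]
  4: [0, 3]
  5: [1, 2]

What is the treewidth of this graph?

A width-2 tree decomposition is:
Bags: B1 = {1, 3, 4}  B2 = {0, 1, 4}  B3 = {0, 1, 2}  B4 = {1, 2, 5}
Tree: B1–B2, B2–B3, B3–B4
Each bag holds 3 vertices, so the decomposition has width 2, which upper-bounds the treewidth. Since 1–3–4–0–2–5–1 is a cycle in G, G is not acyclic. Forests are exactly the graphs of treewidth ≤ 1, so tw(G) ≥ 2. Combining the bounds, tw(G) = 2.

2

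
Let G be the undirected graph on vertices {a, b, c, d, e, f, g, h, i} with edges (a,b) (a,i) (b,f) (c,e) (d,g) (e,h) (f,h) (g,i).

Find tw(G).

A width-1 tree decomposition is:
Bags: B1 = {c, e}  B2 = {e, h}  B3 = {f, h}  B4 = {b, f}  B5 = {a, b}  B6 = {a, i}  B7 = {g, i}  B8 = {d, g}
Tree: B1–B2, B2–B3, B3–B4, B4–B5, B5–B6, B6–B7, B7–B8
Every bag has size at most 2, so the width is 2 − 1 = 1 and tw(G) ≤ 1. Any graph with an edge has treewidth ≥ 1, and G has the edge c–e. Hence tw(G) = 1 exactly.

1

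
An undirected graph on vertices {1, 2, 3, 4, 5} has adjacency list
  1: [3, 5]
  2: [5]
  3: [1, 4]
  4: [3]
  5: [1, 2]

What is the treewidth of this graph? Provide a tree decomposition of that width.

Treewidth 1.
Bags: B1 = {2, 5}  B2 = {1, 5}  B3 = {1, 3}  B4 = {3, 4}
Tree: B1–B2, B2–B3, B3–B4

The largest bag has 2 vertices, giving width 1; this decomposition certifies tw(G) ≤ 1. Any graph with an edge has treewidth ≥ 1, and G has the edge 2–5. Therefore the treewidth is 1.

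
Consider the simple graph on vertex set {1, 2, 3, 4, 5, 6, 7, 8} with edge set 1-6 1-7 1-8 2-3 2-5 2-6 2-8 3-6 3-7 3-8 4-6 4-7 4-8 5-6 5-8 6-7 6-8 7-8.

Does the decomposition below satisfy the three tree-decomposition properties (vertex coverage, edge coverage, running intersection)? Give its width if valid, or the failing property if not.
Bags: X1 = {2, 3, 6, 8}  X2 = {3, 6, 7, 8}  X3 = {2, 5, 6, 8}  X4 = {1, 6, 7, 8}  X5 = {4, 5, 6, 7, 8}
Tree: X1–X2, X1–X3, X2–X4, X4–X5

No — bags containing vertex 5 are not connected in the tree.

A tree decomposition must satisfy three properties: every vertex lies in some bag; for every edge, both endpoints lie together in some bag; and for every vertex, the bags containing it form a connected subtree. Here bags containing vertex 5 are not connected in the tree, so the decomposition is invalid.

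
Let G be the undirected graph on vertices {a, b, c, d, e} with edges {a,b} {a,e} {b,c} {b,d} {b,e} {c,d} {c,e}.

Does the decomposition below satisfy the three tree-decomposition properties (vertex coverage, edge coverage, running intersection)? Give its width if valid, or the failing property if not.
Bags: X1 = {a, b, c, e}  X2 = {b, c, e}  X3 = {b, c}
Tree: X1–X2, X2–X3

No — vertex d appears in no bag.

A tree decomposition must satisfy three properties: every vertex lies in some bag; for every edge, both endpoints lie together in some bag; and for every vertex, the bags containing it form a connected subtree. Here vertex d appears in no bag, so the decomposition is invalid.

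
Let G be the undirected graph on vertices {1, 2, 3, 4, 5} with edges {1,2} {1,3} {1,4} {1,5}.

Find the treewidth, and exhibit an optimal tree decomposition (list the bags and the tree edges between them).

Treewidth 1.
One such decomposition:
Bags: B1 = {1, 2}  B2 = {1, 4}  B3 = {1, 5}  B4 = {1, 3}
Tree: B1–B2, B1–B3, B1–B4

Each bag holds 2 vertices, so the decomposition has width 1, which upper-bounds the treewidth. Any graph with an edge has treewidth ≥ 1, and G has the edge 2–1. Therefore the treewidth is 1.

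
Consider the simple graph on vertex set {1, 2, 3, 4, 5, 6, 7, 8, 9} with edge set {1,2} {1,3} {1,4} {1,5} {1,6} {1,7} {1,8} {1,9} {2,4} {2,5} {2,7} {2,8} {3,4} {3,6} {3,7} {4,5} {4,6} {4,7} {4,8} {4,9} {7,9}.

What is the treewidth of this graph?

A width-3 tree decomposition is:
Bags: B1 = {1, 3, 4, 7}  B2 = {1, 2, 4, 7}  B3 = {1, 4, 7, 9}  B4 = {1, 3, 4, 6}  B5 = {1, 2, 4, 5}  B6 = {1, 2, 4, 8}
Tree: B1–B2, B1–B3, B1–B4, B2–B5, B5–B6
The largest bag has 4 vertices, giving width 3; this decomposition certifies tw(G) ≤ 3. On the other hand G contains the 4-clique {1, 4, 7, 9}. A clique must lie in a single bag of any decomposition, so no decomposition can have width below 3. The upper and lower bounds meet at 3, so that is the treewidth.

3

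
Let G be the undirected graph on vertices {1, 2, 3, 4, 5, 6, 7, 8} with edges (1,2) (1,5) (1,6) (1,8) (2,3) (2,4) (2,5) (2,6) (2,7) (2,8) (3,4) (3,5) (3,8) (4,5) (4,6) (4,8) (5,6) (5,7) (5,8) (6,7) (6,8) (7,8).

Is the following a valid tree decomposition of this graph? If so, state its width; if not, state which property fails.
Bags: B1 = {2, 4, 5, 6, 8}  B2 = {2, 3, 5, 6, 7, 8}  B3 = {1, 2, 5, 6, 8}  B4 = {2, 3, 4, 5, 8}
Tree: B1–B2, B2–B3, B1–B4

A tree decomposition must satisfy three properties: every vertex lies in some bag; for every edge, both endpoints lie together in some bag; and for every vertex, the bags containing it form a connected subtree. Here bags containing vertex 3 are not connected in the tree, so the decomposition is invalid.

No — bags containing vertex 3 are not connected in the tree.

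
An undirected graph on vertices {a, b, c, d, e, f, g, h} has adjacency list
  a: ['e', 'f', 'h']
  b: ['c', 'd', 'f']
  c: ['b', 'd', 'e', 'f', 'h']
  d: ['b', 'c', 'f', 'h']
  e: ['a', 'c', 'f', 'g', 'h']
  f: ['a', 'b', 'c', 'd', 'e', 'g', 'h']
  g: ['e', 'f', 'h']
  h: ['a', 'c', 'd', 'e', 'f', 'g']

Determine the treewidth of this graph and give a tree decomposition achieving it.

The largest bag has 4 vertices, giving width 3; this decomposition certifies tw(G) ≤ 3. For the lower bound, the 4 vertices {c, d, f, h} are pairwise adjacent, and any tree decomposition puts a clique entirely inside one bag — forcing width ≥ 3. The upper and lower bounds meet at 3, so that is the treewidth.

Treewidth 3.
One such decomposition:
Bags: B1 = {c, d, f, h}  B2 = {c, e, f, h}  B3 = {e, f, g, h}  B4 = {a, e, f, h}  B5 = {b, c, d, f}
Tree: B1–B2, B2–B3, B2–B4, B1–B5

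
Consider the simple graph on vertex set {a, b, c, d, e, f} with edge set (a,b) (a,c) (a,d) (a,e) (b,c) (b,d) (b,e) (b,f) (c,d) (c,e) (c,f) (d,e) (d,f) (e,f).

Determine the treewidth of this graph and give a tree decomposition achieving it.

Each bag holds 5 vertices, so the decomposition has width 4, which upper-bounds the treewidth. For the lower bound, the 5 vertices {b, c, d, e, f} are pairwise adjacent, and any tree decomposition puts a clique entirely inside one bag — forcing width ≥ 4. Hence tw(G) = 4 exactly.

Treewidth 4.
One such decomposition:
Bags: B1 = {a, b, c, d, e}  B2 = {b, c, d, e, f}
Tree: B1–B2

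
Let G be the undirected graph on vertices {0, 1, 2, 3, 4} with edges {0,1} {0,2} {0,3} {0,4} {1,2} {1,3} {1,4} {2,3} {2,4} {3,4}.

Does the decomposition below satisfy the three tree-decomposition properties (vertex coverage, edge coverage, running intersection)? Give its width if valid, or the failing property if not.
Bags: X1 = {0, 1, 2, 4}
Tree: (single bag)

No — vertex 3 appears in no bag.

A tree decomposition must satisfy three properties: every vertex lies in some bag; for every edge, both endpoints lie together in some bag; and for every vertex, the bags containing it form a connected subtree. Here vertex 3 appears in no bag, so the decomposition is invalid.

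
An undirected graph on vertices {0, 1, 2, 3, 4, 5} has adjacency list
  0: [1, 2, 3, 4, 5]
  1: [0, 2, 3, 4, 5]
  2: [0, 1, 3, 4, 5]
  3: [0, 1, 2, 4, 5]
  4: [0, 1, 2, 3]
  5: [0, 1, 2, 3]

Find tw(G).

4

A width-4 tree decomposition is:
Bags: B1 = {0, 1, 2, 3, 5}  B2 = {0, 1, 2, 3, 4}
Tree: B1–B2
Every bag has size at most 5, so the width is 5 − 1 = 4 and tw(G) ≤ 4. On the other hand G contains the 5-clique {0, 1, 2, 3, 4}. A clique must lie in a single bag of any decomposition, so no decomposition can have width below 4. Hence tw(G) = 4 exactly.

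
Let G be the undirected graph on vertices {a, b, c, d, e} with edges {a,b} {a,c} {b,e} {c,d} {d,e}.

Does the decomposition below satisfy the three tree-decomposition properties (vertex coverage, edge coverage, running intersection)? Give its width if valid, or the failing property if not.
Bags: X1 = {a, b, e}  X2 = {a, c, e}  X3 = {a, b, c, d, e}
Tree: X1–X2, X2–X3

No — bags containing vertex b are not connected in the tree.

A tree decomposition must satisfy three properties: every vertex lies in some bag; for every edge, both endpoints lie together in some bag; and for every vertex, the bags containing it form a connected subtree. Here bags containing vertex b are not connected in the tree, so the decomposition is invalid.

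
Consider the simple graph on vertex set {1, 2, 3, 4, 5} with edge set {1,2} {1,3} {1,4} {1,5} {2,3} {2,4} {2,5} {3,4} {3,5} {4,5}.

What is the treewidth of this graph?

A width-4 tree decomposition is:
Bags: B1 = {1, 2, 3, 4, 5}
Tree: (single bag)
A single bag containing all 5 vertices is trivially a valid decomposition of width 4. For the lower bound, the 5 vertices {1, 2, 3, 4, 5} are pairwise adjacent, and any tree decomposition puts a clique entirely inside one bag — forcing width ≥ 4. Therefore the treewidth is 4.

4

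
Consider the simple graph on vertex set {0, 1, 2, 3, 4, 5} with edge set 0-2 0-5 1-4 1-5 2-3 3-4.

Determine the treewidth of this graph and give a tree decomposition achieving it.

The largest bag has 3 vertices, giving width 2; this decomposition certifies tw(G) ≤ 2. Since 0–2–3–4–1–5–0 is a cycle in G, G is not acyclic. Forests are exactly the graphs of treewidth ≤ 1, so tw(G) ≥ 2. Hence tw(G) = 2 exactly.

Treewidth 2.
Bags: B1 = {0, 2, 3}  B2 = {0, 3, 4}  B3 = {0, 1, 4}  B4 = {0, 1, 5}
Tree: B1–B2, B2–B3, B3–B4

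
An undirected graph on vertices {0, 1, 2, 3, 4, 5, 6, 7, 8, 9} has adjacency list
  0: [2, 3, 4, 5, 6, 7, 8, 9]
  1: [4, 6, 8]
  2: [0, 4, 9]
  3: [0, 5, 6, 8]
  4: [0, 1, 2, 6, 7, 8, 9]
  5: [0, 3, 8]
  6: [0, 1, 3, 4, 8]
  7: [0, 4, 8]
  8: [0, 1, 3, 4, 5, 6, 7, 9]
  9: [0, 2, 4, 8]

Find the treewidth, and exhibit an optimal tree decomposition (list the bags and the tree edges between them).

The largest bag has 4 vertices, giving width 3; this decomposition certifies tw(G) ≤ 3. On the other hand G contains the 4-clique {0, 3, 5, 8}. A clique must lie in a single bag of any decomposition, so no decomposition can have width below 3. Hence tw(G) = 3 exactly.

Treewidth 3.
One such decomposition:
Bags: B1 = {0, 4, 6, 8}  B2 = {0, 4, 8, 9}  B3 = {0, 4, 7, 8}  B4 = {0, 3, 6, 8}  B5 = {0, 2, 4, 9}  B6 = {0, 3, 5, 8}  B7 = {1, 4, 6, 8}
Tree: B1–B2, B1–B3, B1–B4, B2–B5, B4–B6, B1–B7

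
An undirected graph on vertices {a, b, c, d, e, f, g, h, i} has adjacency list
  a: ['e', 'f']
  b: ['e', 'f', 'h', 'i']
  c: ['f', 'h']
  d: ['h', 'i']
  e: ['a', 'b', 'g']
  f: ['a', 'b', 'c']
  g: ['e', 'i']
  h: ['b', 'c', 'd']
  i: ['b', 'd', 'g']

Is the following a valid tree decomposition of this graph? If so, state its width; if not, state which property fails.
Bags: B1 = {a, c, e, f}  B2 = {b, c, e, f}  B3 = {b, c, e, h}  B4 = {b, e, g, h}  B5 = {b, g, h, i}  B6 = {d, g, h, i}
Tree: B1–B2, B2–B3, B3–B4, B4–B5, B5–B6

Yes; width 3.

Every vertex of G appears in some bag (union = {a, b, c, d, e, f, g, h, i}); every edge is covered by a bag; and for each vertex v the set of bags containing v is connected in the bag tree. The decomposition is therefore valid. The largest bag has 4 vertices, so the width is 3.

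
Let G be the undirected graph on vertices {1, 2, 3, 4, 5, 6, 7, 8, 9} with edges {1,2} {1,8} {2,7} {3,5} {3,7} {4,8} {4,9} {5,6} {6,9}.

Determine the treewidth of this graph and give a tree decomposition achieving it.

Treewidth 2.
One optimal decomposition is:
Bags: B1 = {3, 5, 6}  B2 = {3, 6, 9}  B3 = {3, 4, 9}  B4 = {3, 4, 8}  B5 = {1, 3, 8}  B6 = {1, 2, 3}  B7 = {2, 3, 7}
Tree: B1–B2, B2–B3, B3–B4, B4–B5, B5–B6, B6–B7

The largest bag has 3 vertices, giving width 2; this decomposition certifies tw(G) ≤ 2. For the lower bound, G contains the cycle 3–5–6–9–4–8–1–2–7–3, so G is not a forest; only forests have treewidth ≤ 1, hence tw(G) ≥ 2. Therefore the treewidth is 2.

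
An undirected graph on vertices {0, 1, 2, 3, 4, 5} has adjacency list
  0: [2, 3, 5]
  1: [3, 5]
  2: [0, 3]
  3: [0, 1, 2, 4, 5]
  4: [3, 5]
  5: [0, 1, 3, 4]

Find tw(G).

A width-2 tree decomposition is:
Bags: B1 = {3, 4, 5}  B2 = {0, 3, 5}  B3 = {0, 2, 3}  B4 = {1, 3, 5}
Tree: B1–B2, B2–B3, B1–B4
Each bag holds 3 vertices, so the decomposition has width 2, which upper-bounds the treewidth. For the lower bound, the 3 vertices {0, 2, 3} are pairwise adjacent, and any tree decomposition puts a clique entirely inside one bag — forcing width ≥ 2. The upper and lower bounds meet at 2, so that is the treewidth.

2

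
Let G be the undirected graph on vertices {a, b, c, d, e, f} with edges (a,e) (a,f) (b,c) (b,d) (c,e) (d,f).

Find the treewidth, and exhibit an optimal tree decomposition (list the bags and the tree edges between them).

Each bag holds 3 vertices, so the decomposition has width 2, which upper-bounds the treewidth. The edges c–e–a–f–d–b–c form a cycle, so G is not a tree and its treewidth is at least 2. Combining the bounds, tw(G) = 2.

Treewidth 2.
One such decomposition:
Bags: B1 = {a, c, e}  B2 = {a, c, f}  B3 = {c, d, f}  B4 = {b, c, d}
Tree: B1–B2, B2–B3, B3–B4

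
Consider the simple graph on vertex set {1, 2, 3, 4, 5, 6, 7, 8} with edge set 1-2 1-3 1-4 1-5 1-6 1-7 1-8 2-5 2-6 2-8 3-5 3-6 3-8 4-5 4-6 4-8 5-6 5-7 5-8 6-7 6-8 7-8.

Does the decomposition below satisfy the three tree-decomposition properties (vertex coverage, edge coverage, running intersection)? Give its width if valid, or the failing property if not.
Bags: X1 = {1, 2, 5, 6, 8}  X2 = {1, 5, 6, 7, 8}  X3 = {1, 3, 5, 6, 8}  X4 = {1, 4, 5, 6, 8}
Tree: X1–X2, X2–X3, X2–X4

Yes; width 4.

Vertex coverage: the bags together contain {1, 2, 3, 4, 5, 6, 7, 8}, the full vertex set. Edge coverage: each edge of G has both endpoints in at least one bag. Running intersection: for every vertex, the bags containing it form a connected subtree. All three properties hold, so this is a valid tree decomposition of width max|bag| − 1 = 4, and hence tw(G) ≤ 4.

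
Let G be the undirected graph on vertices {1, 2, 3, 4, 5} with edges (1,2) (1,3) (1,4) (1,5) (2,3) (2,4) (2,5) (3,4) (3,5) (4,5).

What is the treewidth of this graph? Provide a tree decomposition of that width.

A single bag containing all 5 vertices is trivially a valid decomposition of width 4. For the lower bound, the 5 vertices {1, 2, 3, 4, 5} are pairwise adjacent, and any tree decomposition puts a clique entirely inside one bag — forcing width ≥ 4. Therefore the treewidth is 4.

Treewidth 4.
One optimal decomposition is:
Bags: B1 = {1, 2, 3, 4, 5}
Tree: (single bag)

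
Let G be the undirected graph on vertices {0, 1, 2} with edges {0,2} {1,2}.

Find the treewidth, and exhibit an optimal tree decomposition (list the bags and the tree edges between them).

Treewidth 1.
One optimal decomposition is:
Bags: B1 = {1, 2}  B2 = {0, 2}
Tree: B1–B2

Every bag has size at most 2, so the width is 2 − 1 = 1 and tw(G) ≤ 1. G has an edge, so its treewidth is at least 1. The upper and lower bounds meet at 1, so that is the treewidth.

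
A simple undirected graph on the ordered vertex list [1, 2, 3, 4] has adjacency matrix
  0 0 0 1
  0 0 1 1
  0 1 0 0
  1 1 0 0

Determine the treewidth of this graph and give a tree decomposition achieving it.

Treewidth 1.
One optimal decomposition is:
Bags: B1 = {2, 3}  B2 = {2, 4}  B3 = {1, 4}
Tree: B1–B2, B2–B3

Each bag holds 2 vertices, so the decomposition has width 1, which upper-bounds the treewidth. G has an edge, so its treewidth is at least 1. The upper and lower bounds meet at 1, so that is the treewidth.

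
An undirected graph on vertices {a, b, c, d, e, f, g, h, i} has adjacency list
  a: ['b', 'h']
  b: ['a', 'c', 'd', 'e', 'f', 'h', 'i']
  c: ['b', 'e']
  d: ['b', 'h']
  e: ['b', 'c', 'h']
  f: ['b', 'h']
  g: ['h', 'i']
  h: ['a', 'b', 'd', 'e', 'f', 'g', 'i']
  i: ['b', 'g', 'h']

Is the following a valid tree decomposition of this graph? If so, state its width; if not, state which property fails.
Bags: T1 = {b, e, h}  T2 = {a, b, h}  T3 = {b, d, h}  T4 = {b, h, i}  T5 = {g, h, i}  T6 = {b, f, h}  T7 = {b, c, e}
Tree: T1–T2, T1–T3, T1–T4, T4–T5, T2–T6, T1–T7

Vertex coverage: the bags together contain {a, b, c, d, e, f, g, h, i}, the full vertex set. Edge coverage: each edge of G has both endpoints in at least one bag. Running intersection: for every vertex, the bags containing it form a connected subtree. All three properties hold, so this is a valid tree decomposition of width max|bag| − 1 = 2, and hence tw(G) ≤ 2.

Yes; width 2.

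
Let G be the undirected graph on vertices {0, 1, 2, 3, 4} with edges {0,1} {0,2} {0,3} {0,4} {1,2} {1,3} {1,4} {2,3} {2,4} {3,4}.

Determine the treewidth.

A width-4 tree decomposition is:
Bags: B1 = {0, 1, 2, 3, 4}
Tree: (single bag)
With just one bag of size 5, the width is 5 − 1 = 4, so tw(G) ≤ 4. On the other hand G contains the 5-clique {0, 1, 2, 3, 4}. A clique must lie in a single bag of any decomposition, so no decomposition can have width below 4. The upper and lower bounds meet at 4, so that is the treewidth.

4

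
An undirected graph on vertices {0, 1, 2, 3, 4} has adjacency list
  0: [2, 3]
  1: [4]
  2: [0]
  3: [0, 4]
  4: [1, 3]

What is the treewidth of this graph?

A width-1 tree decomposition is:
Bags: B1 = {0, 3}  B2 = {3, 4}  B3 = {1, 4}  B4 = {0, 2}
Tree: B1–B2, B2–B3, B1–B4
The largest bag has 2 vertices, giving width 1; this decomposition certifies tw(G) ≤ 1. G has an edge, so its treewidth is at least 1. Combining the bounds, tw(G) = 1.

1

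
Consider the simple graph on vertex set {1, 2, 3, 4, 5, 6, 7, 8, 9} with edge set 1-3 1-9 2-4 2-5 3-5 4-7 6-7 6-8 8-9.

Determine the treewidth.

A width-2 tree decomposition is:
Bags: B1 = {4, 6, 7}  B2 = {4, 6, 8}  B3 = {4, 8, 9}  B4 = {1, 4, 9}  B5 = {1, 3, 4}  B6 = {3, 4, 5}  B7 = {2, 4, 5}
Tree: B1–B2, B2–B3, B3–B4, B4–B5, B5–B6, B6–B7
Each bag holds 3 vertices, so the decomposition has width 2, which upper-bounds the treewidth. The edges 4–7–6–8–9–1–3–5–2–4 form a cycle, so G is not a tree and its treewidth is at least 2. Therefore the treewidth is 2.

2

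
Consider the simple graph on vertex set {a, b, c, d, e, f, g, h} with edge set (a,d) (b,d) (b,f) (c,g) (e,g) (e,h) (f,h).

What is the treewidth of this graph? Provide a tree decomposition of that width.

Every bag has size at most 2, so the width is 2 − 1 = 1 and tw(G) ≤ 1. G has an edge, so its treewidth is at least 1. Therefore the treewidth is 1.

Treewidth 1.
Bags: B1 = {c, g}  B2 = {e, g}  B3 = {e, h}  B4 = {f, h}  B5 = {b, f}  B6 = {b, d}  B7 = {a, d}
Tree: B1–B2, B2–B3, B3–B4, B4–B5, B5–B6, B6–B7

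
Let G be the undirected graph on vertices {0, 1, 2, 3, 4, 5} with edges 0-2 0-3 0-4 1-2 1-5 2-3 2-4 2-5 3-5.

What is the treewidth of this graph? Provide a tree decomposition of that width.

Each bag holds 3 vertices, so the decomposition has width 2, which upper-bounds the treewidth. Conversely, {0, 2, 3} is a clique of size 3, and the vertices of any clique must share a bag in every tree decomposition; so some bag has ≥ 3 vertices and tw(G) ≥ 2. Therefore the treewidth is 2.

Treewidth 2.
One optimal decomposition is:
Bags: B1 = {0, 2, 3}  B2 = {0, 2, 4}  B3 = {2, 3, 5}  B4 = {1, 2, 5}
Tree: B1–B2, B1–B3, B3–B4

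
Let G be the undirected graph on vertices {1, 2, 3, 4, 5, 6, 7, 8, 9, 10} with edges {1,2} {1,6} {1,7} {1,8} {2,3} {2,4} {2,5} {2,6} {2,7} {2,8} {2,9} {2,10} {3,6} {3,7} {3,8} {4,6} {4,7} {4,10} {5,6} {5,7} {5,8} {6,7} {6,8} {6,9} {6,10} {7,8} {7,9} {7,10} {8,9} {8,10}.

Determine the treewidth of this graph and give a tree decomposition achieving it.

Treewidth 4.
One optimal decomposition is:
Bags: B1 = {2, 6, 7, 8, 9}  B2 = {2, 5, 6, 7, 8}  B3 = {2, 3, 6, 7, 8}  B4 = {1, 2, 6, 7, 8}  B5 = {2, 6, 7, 8, 10}  B6 = {2, 4, 6, 7, 10}
Tree: B1–B2, B1–B3, B3–B4, B4–B5, B5–B6

Every bag has size at most 5, so the width is 5 − 1 = 4 and tw(G) ≤ 4. On the other hand G contains the 5-clique {1, 2, 6, 7, 8}. A clique must lie in a single bag of any decomposition, so no decomposition can have width below 4. Hence tw(G) = 4 exactly.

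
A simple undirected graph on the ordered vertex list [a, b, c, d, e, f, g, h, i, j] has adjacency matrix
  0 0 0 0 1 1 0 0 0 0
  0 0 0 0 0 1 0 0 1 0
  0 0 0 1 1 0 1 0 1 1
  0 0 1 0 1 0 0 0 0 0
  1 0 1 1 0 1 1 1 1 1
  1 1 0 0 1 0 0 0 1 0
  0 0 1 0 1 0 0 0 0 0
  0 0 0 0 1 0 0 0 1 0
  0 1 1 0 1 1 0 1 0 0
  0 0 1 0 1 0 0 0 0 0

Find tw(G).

2

A width-2 tree decomposition is:
Bags: B1 = {c, d, e}  B2 = {c, e, i}  B3 = {e, h, i}  B4 = {e, f, i}  B5 = {c, e, j}  B6 = {b, f, i}  B7 = {c, e, g}  B8 = {a, e, f}
Tree: B1–B2, B2–B3, B2–B4, B1–B5, B4–B6, B2–B7, B4–B8
The largest bag has 3 vertices, giving width 2; this decomposition certifies tw(G) ≤ 2. Conversely, {a, e, f} is a clique of size 3, and the vertices of any clique must share a bag in every tree decomposition; so some bag has ≥ 3 vertices and tw(G) ≥ 2. Hence tw(G) = 2 exactly.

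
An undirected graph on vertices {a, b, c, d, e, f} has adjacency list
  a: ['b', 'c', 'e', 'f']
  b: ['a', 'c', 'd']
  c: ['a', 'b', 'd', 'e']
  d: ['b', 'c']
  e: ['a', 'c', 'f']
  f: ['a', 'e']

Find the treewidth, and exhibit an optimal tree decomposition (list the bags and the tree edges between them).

Treewidth 2.
One optimal decomposition is:
Bags: B1 = {a, c, e}  B2 = {a, e, f}  B3 = {a, b, c}  B4 = {b, c, d}
Tree: B1–B2, B1–B3, B3–B4

Each bag holds 3 vertices, so the decomposition has width 2, which upper-bounds the treewidth. Conversely, {b, c, d} is a clique of size 3, and the vertices of any clique must share a bag in every tree decomposition; so some bag has ≥ 3 vertices and tw(G) ≥ 2. Therefore the treewidth is 2.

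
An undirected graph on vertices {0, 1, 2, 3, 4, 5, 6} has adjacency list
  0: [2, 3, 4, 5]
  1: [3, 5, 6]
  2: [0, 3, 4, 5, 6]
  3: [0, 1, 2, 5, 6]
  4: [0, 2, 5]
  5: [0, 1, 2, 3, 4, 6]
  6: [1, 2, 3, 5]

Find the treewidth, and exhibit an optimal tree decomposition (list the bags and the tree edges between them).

Treewidth 3.
Bags: B1 = {2, 3, 5, 6}  B2 = {0, 2, 3, 5}  B3 = {1, 3, 5, 6}  B4 = {0, 2, 4, 5}
Tree: B1–B2, B1–B3, B2–B4

Every bag has size at most 4, so the width is 4 − 1 = 3 and tw(G) ≤ 3. For the lower bound, the 4 vertices {1, 3, 5, 6} are pairwise adjacent, and any tree decomposition puts a clique entirely inside one bag — forcing width ≥ 3. Therefore the treewidth is 3.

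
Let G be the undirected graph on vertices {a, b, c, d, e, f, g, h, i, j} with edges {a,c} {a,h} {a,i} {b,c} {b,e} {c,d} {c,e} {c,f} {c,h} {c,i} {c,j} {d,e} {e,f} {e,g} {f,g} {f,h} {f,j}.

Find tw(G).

2

A width-2 tree decomposition is:
Bags: B1 = {c, f, h}  B2 = {c, e, f}  B3 = {b, c, e}  B4 = {e, f, g}  B5 = {a, c, h}  B6 = {c, d, e}  B7 = {c, f, j}  B8 = {a, c, i}
Tree: B1–B2, B2–B3, B2–B4, B1–B5, B2–B6, B1–B7, B5–B8
Every bag has size at most 3, so the width is 3 − 1 = 2 and tw(G) ≤ 2. For the lower bound, the 3 vertices {e, f, g} are pairwise adjacent, and any tree decomposition puts a clique entirely inside one bag — forcing width ≥ 2. Combining the bounds, tw(G) = 2.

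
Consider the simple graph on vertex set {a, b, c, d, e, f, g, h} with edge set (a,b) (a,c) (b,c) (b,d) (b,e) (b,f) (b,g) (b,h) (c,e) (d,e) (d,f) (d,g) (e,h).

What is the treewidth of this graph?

A width-2 tree decomposition is:
Bags: B1 = {b, e, h}  B2 = {b, d, e}  B3 = {b, d, f}  B4 = {b, c, e}  B5 = {b, d, g}  B6 = {a, b, c}
Tree: B1–B2, B2–B3, B2–B4, B2–B5, B4–B6
Each bag holds 3 vertices, so the decomposition has width 2, which upper-bounds the treewidth. On the other hand G contains the 3-clique {b, d, g}. A clique must lie in a single bag of any decomposition, so no decomposition can have width below 2. Hence tw(G) = 2 exactly.

2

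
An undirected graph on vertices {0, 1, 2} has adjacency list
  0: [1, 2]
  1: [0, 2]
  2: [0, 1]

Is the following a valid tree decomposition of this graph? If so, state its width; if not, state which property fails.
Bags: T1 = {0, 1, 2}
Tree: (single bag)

Yes; width 2.

Vertex coverage: the bags together contain {0, 1, 2}, the full vertex set. Edge coverage: each edge of G has both endpoints in at least one bag. Running intersection: for every vertex, the bags containing it form a connected subtree. All three properties hold, so this is a valid tree decomposition of width max|bag| − 1 = 2, and hence tw(G) ≤ 2.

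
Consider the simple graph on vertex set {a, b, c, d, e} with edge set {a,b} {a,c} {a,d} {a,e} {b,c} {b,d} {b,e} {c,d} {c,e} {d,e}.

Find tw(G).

A width-4 tree decomposition is:
Bags: B1 = {a, b, c, d, e}
Tree: (single bag)
A single bag containing all 5 vertices is trivially a valid decomposition of width 4. On the other hand G contains the 5-clique {a, b, c, d, e}. A clique must lie in a single bag of any decomposition, so no decomposition can have width below 4. Combining the bounds, tw(G) = 4.

4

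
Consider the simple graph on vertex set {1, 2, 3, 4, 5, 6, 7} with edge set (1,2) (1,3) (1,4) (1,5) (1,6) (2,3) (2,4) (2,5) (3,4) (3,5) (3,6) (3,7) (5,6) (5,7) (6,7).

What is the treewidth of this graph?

3

A width-3 tree decomposition is:
Bags: B1 = {1, 3, 5, 6}  B2 = {3, 5, 6, 7}  B3 = {1, 2, 3, 5}  B4 = {1, 2, 3, 4}
Tree: B1–B2, B1–B3, B3–B4
Every bag has size at most 4, so the width is 4 − 1 = 3 and tw(G) ≤ 3. For the lower bound, the 4 vertices {1, 2, 3, 4} are pairwise adjacent, and any tree decomposition puts a clique entirely inside one bag — forcing width ≥ 3. Therefore the treewidth is 3.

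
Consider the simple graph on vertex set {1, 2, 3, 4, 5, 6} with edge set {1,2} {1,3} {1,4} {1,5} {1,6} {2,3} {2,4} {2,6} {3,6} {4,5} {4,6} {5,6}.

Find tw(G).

A width-3 tree decomposition is:
Bags: B1 = {1, 2, 4, 6}  B2 = {1, 4, 5, 6}  B3 = {1, 2, 3, 6}
Tree: B1–B2, B1–B3
The largest bag has 4 vertices, giving width 3; this decomposition certifies tw(G) ≤ 3. For the lower bound, the 4 vertices {1, 2, 3, 6} are pairwise adjacent, and any tree decomposition puts a clique entirely inside one bag — forcing width ≥ 3. The upper and lower bounds meet at 3, so that is the treewidth.

3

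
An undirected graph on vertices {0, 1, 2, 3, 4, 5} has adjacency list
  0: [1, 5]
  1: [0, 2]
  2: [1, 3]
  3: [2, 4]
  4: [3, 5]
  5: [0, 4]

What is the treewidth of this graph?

A width-2 tree decomposition is:
Bags: B1 = {2, 3, 4}  B2 = {2, 4, 5}  B3 = {0, 2, 5}  B4 = {0, 1, 2}
Tree: B1–B2, B2–B3, B3–B4
Each bag holds 3 vertices, so the decomposition has width 2, which upper-bounds the treewidth. The edges 2–3–4–5–0–1–2 form a cycle, so G is not a tree and its treewidth is at least 2. Hence tw(G) = 2 exactly.

2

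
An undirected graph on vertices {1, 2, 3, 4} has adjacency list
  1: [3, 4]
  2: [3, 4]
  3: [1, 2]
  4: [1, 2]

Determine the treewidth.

2

A width-2 tree decomposition is:
Bags: B1 = {1, 3, 4}  B2 = {2, 3, 4}
Tree: B1–B2
Every bag has size at most 3, so the width is 3 − 1 = 2 and tw(G) ≤ 2. The edges 3–1–4–2–3 form a cycle, so G is not a tree and its treewidth is at least 2. The upper and lower bounds meet at 2, so that is the treewidth.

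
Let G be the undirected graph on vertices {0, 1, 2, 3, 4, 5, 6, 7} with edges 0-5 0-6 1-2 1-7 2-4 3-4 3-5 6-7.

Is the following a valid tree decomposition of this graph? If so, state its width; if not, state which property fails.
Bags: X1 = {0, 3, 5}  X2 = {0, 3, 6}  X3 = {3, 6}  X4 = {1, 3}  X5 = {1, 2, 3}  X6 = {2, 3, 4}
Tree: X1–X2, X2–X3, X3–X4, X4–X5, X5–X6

No — vertex 7 appears in no bag.

A tree decomposition must satisfy three properties: every vertex lies in some bag; for every edge, both endpoints lie together in some bag; and for every vertex, the bags containing it form a connected subtree. Here vertex 7 appears in no bag, so the decomposition is invalid.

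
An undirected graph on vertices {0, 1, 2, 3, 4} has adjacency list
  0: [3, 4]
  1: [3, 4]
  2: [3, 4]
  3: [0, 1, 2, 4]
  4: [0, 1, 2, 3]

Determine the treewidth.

A width-2 tree decomposition is:
Bags: B1 = {0, 3, 4}  B2 = {2, 3, 4}  B3 = {1, 3, 4}
Tree: B1–B2, B1–B3
Every bag has size at most 3, so the width is 3 − 1 = 2 and tw(G) ≤ 2. On the other hand G contains the 3-clique {0, 3, 4}. A clique must lie in a single bag of any decomposition, so no decomposition can have width below 2. Therefore the treewidth is 2.

2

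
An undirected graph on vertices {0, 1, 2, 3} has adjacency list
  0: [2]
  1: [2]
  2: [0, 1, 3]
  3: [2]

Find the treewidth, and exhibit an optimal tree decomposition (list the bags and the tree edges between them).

The largest bag has 2 vertices, giving width 1; this decomposition certifies tw(G) ≤ 1. G has an edge, so its treewidth is at least 1. The upper and lower bounds meet at 1, so that is the treewidth.

Treewidth 1.
One such decomposition:
Bags: B1 = {0, 2}  B2 = {2, 3}  B3 = {1, 2}
Tree: B1–B2, B1–B3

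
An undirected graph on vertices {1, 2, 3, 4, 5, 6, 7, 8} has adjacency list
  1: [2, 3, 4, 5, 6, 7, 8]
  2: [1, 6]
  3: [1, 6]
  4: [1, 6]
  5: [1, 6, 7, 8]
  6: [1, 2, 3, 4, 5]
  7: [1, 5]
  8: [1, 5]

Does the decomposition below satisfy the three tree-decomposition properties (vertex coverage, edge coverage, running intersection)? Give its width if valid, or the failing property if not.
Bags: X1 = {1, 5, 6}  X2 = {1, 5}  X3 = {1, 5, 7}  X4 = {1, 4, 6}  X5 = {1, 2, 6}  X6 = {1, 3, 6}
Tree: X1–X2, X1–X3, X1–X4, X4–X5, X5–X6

No — vertex 8 appears in no bag.

A tree decomposition must satisfy three properties: every vertex lies in some bag; for every edge, both endpoints lie together in some bag; and for every vertex, the bags containing it form a connected subtree. Here vertex 8 appears in no bag, so the decomposition is invalid.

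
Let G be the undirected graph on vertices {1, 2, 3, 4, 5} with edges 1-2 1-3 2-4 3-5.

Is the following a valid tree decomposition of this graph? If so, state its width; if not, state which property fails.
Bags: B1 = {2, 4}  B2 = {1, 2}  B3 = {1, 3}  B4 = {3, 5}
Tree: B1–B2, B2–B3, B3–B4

Every vertex of G appears in some bag (union = {1, 2, 3, 4, 5}); every edge is covered by a bag; and for each vertex v the set of bags containing v is connected in the bag tree. The decomposition is therefore valid. The largest bag has 2 vertices, so the width is 1.

Yes; width 1.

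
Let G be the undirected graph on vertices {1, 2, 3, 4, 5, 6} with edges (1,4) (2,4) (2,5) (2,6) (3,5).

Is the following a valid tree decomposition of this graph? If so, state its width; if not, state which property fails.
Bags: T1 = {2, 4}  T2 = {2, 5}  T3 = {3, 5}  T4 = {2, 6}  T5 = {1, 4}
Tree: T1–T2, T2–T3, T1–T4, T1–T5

Checking the three conditions: (i) the bags cover all of {1, 2, 3, 4, 5, 6}; (ii) for each edge, some bag contains both endpoints; (iii) the bags containing any fixed vertex form a subtree. All hold, so the decomposition is valid with width 2 − 1 = 1.

Yes; width 1.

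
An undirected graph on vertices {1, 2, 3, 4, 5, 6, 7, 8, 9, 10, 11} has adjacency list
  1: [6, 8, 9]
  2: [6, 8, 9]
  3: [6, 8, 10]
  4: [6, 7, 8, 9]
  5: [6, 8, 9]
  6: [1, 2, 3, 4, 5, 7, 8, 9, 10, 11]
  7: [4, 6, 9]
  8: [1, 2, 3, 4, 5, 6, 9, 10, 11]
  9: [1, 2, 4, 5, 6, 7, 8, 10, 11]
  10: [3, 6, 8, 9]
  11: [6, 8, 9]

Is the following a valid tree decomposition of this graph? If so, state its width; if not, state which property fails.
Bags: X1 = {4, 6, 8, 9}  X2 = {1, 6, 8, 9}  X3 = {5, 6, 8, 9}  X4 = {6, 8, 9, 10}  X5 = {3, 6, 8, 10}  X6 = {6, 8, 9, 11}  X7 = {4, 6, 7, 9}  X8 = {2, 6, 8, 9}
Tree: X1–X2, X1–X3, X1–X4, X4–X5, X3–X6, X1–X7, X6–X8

Yes; width 3.

Checking the three conditions: (i) the bags cover all of {1, 2, 3, 4, 5, 6, 7, 8, 9, 10, 11}; (ii) for each edge, some bag contains both endpoints; (iii) the bags containing any fixed vertex form a subtree. All hold, so the decomposition is valid with width 4 − 1 = 3.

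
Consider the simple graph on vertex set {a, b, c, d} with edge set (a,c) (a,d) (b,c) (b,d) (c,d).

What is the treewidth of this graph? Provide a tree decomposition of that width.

Each bag holds 3 vertices, so the decomposition has width 2, which upper-bounds the treewidth. On the other hand G contains the 3-clique {a, c, d}. A clique must lie in a single bag of any decomposition, so no decomposition can have width below 2. Combining the bounds, tw(G) = 2.

Treewidth 2.
One such decomposition:
Bags: B1 = {a, c, d}  B2 = {b, c, d}
Tree: B1–B2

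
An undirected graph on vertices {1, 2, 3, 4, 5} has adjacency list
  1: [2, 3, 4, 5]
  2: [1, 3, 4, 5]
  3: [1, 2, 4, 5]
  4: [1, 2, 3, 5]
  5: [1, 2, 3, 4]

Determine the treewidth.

4

A width-4 tree decomposition is:
Bags: B1 = {1, 2, 3, 4, 5}
Tree: (single bag)
With just one bag of size 5, the width is 5 − 1 = 4, so tw(G) ≤ 4. Conversely, {1, 2, 3, 4, 5} is a clique of size 5, and the vertices of any clique must share a bag in every tree decomposition; so some bag has ≥ 5 vertices and tw(G) ≥ 4. Therefore the treewidth is 4.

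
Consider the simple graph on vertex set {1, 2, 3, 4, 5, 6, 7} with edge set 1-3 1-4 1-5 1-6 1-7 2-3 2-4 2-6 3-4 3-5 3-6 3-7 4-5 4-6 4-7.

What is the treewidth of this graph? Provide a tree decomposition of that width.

Treewidth 3.
One such decomposition:
Bags: B1 = {1, 3, 4, 7}  B2 = {1, 3, 4, 5}  B3 = {1, 3, 4, 6}  B4 = {2, 3, 4, 6}
Tree: B1–B2, B2–B3, B3–B4

Each bag holds 4 vertices, so the decomposition has width 3, which upper-bounds the treewidth. For the lower bound, the 4 vertices {1, 3, 4, 5} are pairwise adjacent, and any tree decomposition puts a clique entirely inside one bag — forcing width ≥ 3. Combining the bounds, tw(G) = 3.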